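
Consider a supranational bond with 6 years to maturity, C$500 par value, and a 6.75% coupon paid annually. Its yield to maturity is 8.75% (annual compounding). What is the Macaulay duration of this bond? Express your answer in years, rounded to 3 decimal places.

5.080 years

Periodic yield y = 0.0875. Discount each cash flow and weight by its year:
  t   CF        PV=CF/(1+0.0875)^t    t·PV
  1        33.75        31.0345        31.0345
  2        33.75        28.5375        57.0749
  3        33.75        26.2413        78.7240
  4        33.75        24.1300        96.5199
  5        33.75        22.1885       110.9424
  6       533.75       322.6728     1,936.0365
  Σ                    454.8045     2,310.3322
Price P = Σ PV = 454.8045.
Macaulay duration = Σ(t·PV) / P = 2,310.3322 / 454.8045 = 5.07984 years.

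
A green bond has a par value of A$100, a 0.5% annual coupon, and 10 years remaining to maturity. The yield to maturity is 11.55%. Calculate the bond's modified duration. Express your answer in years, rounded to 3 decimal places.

Periodic yield y = 0.1155. First find Macaulay duration:
  t   CF        PV=CF/(1+0.1155)^t    t·PV
  1         0.50         0.4482         0.4482
  2         0.50         0.4018         0.8036
  3         0.50         0.3602         1.0806
  4         0.50         0.3229         1.2917
  5         0.50         0.2895         1.4474
  6         0.50         0.2595         1.5571
  7         0.50         0.2326         1.6285
  8         0.50         0.2086         1.6684
  9         0.50         0.1870         1.6826
  10      100.50        33.6876       336.8762
  Σ                     36.3979       348.4843
P = 36.3979; Macaulay duration = 348.4843 / 36.3979 = 9.57429 years.
Modified duration = D_Mac / (1 + y) = 9.57429 / 1.1155 = 8.58296 years.

8.583 years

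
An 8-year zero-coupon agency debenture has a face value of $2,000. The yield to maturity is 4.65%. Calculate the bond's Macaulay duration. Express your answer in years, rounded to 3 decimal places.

8.000 years

A zero-coupon bond has a single cash flow at maturity, so its Macaulay duration equals its maturity: 8 years.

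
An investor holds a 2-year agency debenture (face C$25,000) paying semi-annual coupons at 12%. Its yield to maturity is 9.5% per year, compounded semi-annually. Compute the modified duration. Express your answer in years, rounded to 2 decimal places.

1.76 years

Periodic yield y = 0.0475. First find Macaulay duration:
  t   CF        PV=CF/(1+0.0475)^t    t·PV
  1     1,500.00     1,431.9809     1,431.9809
  2     1,500.00     1,367.0462     2,734.0924
  3     1,500.00     1,305.0560     3,915.1681
  4    26,500.00    22,010.4918    88,041.9674
  Σ                 26,114.5750    96,123.2089
P = 26,114.5750; Macaulay duration = 96,123.2089 / 26,114.5750 = 3.68083 half-year periods = 1.84041 years.
Modified duration = D_Mac / (1 + y) = 1.84041 / 1.0475 = 1.75696 years.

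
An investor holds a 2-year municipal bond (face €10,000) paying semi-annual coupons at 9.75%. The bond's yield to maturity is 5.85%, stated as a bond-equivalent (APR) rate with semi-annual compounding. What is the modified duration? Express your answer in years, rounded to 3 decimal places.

1.817 years

Periodic yield y = 0.02925. First find Macaulay duration:
  t   CF        PV=CF/(1+0.02925)^t    t·PV
  1       487.50       473.6459       473.6459
  2       487.50       460.1854       920.3709
  3       487.50       447.1075     1,341.3226
  4    10,487.50     9,345.1972    37,380.7889
  Σ                 10,726.1361    40,116.1282
P = 10,726.1361; Macaulay duration = 40,116.1282 / 10,726.1361 = 3.74004 half-year periods = 1.87002 years.
Modified duration = D_Mac / (1 + y) = 1.87002 / 1.02925 = 1.81687 years.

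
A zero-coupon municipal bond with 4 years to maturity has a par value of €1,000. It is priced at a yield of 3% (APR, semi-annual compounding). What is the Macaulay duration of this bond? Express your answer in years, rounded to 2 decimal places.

4.00 years

A zero-coupon bond has a single cash flow at maturity, so its Macaulay duration equals its maturity: 4 years.
(Equivalently: 8 semi-annual periods ÷ 2 = 4 years.)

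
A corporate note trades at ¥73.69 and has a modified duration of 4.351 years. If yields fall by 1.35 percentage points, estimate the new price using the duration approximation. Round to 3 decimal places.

Duration approximation: ΔP/P ≈ -D_mod · Δy = -4.351 × (-0.0135) = +0.0587385.
New price ≈ 73.69 × (1 + 0.0587385) = 78.018440065.

¥78.018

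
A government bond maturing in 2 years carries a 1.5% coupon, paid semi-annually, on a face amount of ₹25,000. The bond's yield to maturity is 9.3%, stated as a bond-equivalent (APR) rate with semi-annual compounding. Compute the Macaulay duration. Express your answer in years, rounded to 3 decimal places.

Periodic yield y = 0.0465. Discount each cash flow and weight by its period:
  t   CF        PV=CF/(1+0.0465)^t    t·PV
  1       187.50       179.1687       179.1687
  2       187.50       171.2075       342.4150
  3       187.50       163.6001       490.8003
  4    25,187.50    21,000.4274    84,001.7094
  Σ                 21,514.4036    85,014.0934
Price P = Σ PV = 21,514.4036.
Macaulay duration = Σ(t·PV) / P = 85,014.0934 / 21,514.4036 = 3.95150 half-year periods.
In years: 3.95150 / 2 = 1.97575 years.

1.976 years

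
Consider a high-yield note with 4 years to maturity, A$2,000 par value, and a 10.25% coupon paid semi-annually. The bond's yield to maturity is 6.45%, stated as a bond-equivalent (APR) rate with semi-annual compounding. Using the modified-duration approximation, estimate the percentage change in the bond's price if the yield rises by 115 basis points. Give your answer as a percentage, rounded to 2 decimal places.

Periodic yield y = 0.03225. Modified duration first:
  t   CF        PV=CF/(1+0.03225)^t    t·PV
  1       102.50        99.2977        99.2977
  2       102.50        96.1954       192.3907
  3       102.50        93.1900       279.5699
  4       102.50        90.2785       361.1140
  5       102.50        87.4580       437.2899
  6       102.50        84.7256       508.3534
  7       102.50        82.0785       574.5498
  8     2,102.50     1,631.0109    13,048.0875
  Σ                  2,264.2345    15,500.6528
P = 2,264.2345; D_Mac = 6.84587 half-year periods = 3.42293 yrs; D_mod = 3.42293/(1+0.03225) = 3.31599 yrs.
ΔP/P ≈ -D_mod · Δy = -3.31599 × (+0.0115) = -0.038134 = -3.8134%.

-3.81%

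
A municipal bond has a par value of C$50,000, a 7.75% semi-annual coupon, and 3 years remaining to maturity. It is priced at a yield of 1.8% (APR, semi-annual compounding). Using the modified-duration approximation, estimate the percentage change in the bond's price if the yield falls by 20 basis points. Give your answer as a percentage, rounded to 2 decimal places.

+0.55%

Periodic yield y = 0.009. Modified duration first:
  t   CF        PV=CF/(1+0.009)^t    t·PV
  1     1,937.50     1,920.2180     1,920.2180
  2     1,937.50     1,903.0902     3,806.1805
  3     1,937.50     1,886.1152     5,658.3456
  4     1,937.50     1,869.2916     7,477.1663
  5     1,937.50     1,852.6180     9,263.0900
  6    51,937.50    49,219.1426   295,314.8554
  Σ                 58,650.4756   323,439.8557
P = 58,650.4756; D_Mac = 5.51470 half-year periods = 2.75735 yrs; D_mod = 2.75735/(1+0.009) = 2.73276 yrs.
ΔP/P ≈ -D_mod · Δy = -2.73276 × (-0.002) = +0.005466 = +0.5466%.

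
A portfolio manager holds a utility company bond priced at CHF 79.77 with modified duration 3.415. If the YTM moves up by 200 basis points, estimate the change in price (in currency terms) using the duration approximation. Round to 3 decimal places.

-CHF 5.448

Duration approximation: ΔP/P ≈ -D_mod · Δy = -3.415 × (+0.02) = -0.068300.
ΔP ≈ 79.77 × (-0.068300) = -5.448291.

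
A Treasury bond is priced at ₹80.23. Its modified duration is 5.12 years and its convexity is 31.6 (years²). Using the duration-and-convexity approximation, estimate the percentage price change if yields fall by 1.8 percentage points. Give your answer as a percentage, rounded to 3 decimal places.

+9.728%

Duration effect: -D_mod·Δy = -5.12 × (-0.018) = +0.092160
Convexity effect: ½·C·(Δy)² = 0.5 × 31.6 × (-0.018)² = +0.0051192
ΔP/P ≈ +0.092160 + 0.0051192 = +0.0972792
= +9.72792%.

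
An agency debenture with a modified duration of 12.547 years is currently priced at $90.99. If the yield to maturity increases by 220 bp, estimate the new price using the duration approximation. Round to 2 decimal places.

$65.87

Duration approximation: ΔP/P ≈ -D_mod · Δy = -12.547 × (+0.022) = -0.276034.
New price ≈ 90.99 × (1 - 0.276034) = 65.87366634.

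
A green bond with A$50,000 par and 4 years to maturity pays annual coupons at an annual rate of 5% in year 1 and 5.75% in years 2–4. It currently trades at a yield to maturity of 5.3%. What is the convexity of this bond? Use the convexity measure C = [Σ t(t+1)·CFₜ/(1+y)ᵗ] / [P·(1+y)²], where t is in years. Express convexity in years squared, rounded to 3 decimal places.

With y = 0.053:
  t   CF        PV=CF/(1+0.053)^t    t·PV        t(t+1)·PV
  1     2,500.00     2,374.1690     2,374.1690       4,748.3381
  2     2,875.00     2,592.8722     5,185.7443      15,557.2330
  3     2,875.00     2,462.3667     7,387.1002      29,548.4008
  4    52,875.00    43,006.7769   172,027.1075     860,135.5373
  Σ                 50,436.1848   186,974.1210     909,989.5092
P = 50,436.1848.
Convexity = Σ t(t+1)·PV / [P·(1+y)²] = 909,989.5092 / (50,436.1848 × 1.108809) = 16.27187.

16.272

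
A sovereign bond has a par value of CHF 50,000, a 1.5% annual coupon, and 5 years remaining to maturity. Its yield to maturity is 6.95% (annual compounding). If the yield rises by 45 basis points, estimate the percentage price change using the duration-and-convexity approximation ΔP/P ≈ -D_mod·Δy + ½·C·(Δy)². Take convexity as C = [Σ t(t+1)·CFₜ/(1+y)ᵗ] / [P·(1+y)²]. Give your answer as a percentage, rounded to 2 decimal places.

With y = 0.0695:
  t   CF        PV=CF/(1+0.0695)^t    t·PV        t(t+1)·PV
  1       750.00       701.2623       701.2623       1,402.5245
  2       750.00       655.6917     1,311.3834       3,934.1502
  3       750.00       613.0825     1,839.2474       7,356.9896
  4       750.00       573.2421     2,292.9686      11,464.8428
  5    50,750.00    36,268.7094   181,343.5471   1,088,061.2827
  Σ                 38,811.9880   187,488.4088   1,112,219.7899
P = 38,811.9880; D_Mac = 4.83068 yrs; D_mod = 4.51677 yrs; C = 25.05320.
Duration effect: -4.51677 × (+0.0045) = -0.020325
Convexity effect: 0.5 × 25.05320 × (0.0045)² = +0.0002537
ΔP/P ≈ -0.020325 + 0.0002537 = -0.020072 = -2.0072%.

-2.01%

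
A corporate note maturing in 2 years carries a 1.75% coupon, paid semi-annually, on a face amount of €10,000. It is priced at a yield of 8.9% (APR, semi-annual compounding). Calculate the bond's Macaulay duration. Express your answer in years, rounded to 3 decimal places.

1.972 years

Periodic yield y = 0.0445. Discount each cash flow and weight by its period:
  t   CF        PV=CF/(1+0.0445)^t    t·PV
  1        87.50        83.7721        83.7721
  2        87.50        80.2031       160.4062
  3        87.50        76.7861       230.3584
  4    10,087.50     8,475.1964    33,900.7855
  Σ                  8,715.9577    34,375.3223
Price P = Σ PV = 8,715.9577.
Macaulay duration = Σ(t·PV) / P = 34,375.3223 / 8,715.9577 = 3.94395 half-year periods.
In years: 3.94395 / 2 = 1.97198 years.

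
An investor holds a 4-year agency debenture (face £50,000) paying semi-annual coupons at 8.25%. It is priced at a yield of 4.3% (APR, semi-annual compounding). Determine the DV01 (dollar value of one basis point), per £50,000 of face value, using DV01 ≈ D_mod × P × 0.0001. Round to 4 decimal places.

Periodic yield y = 0.0215.
  t   CF        PV=CF/(1+0.0215)^t    t·PV
  1     2,062.50     2,019.0896     2,019.0896
  2     2,062.50     1,976.5928     3,953.1857
  3     2,062.50     1,934.9905     5,804.9716
  4     2,062.50     1,894.2639     7,577.0554
  5     2,062.50     1,854.3944     9,271.9719
  6     2,062.50     1,815.3641    10,892.1843
  7     2,062.50     1,777.1552    12,440.0865
  8    52,062.50    43,915.5222   351,324.1773
  Σ                 57,187.3726   403,282.7223
P = 57,187.3726; D_Mac = 7.05195 half-year periods = 3.52598 yrs; D_mod = 3.45176 yrs.
DV01 ≈ 3.45176 × 57,187.3726 × 0.0001 = 19.739732.

£19.7397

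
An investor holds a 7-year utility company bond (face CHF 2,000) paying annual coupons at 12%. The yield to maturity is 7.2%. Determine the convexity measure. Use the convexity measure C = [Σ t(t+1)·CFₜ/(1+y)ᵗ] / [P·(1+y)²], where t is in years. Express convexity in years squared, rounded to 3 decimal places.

With y = 0.072:
  t   CF        PV=CF/(1+0.072)^t    t·PV        t(t+1)·PV
  1       240.00       223.8806       223.8806         447.7612
  2       240.00       208.8438       417.6877       1,253.0630
  3       240.00       194.8170       584.4510       2,337.8042
  4       240.00       181.7323       726.9292       3,634.6458
  5       240.00       169.5264       847.6320       5,085.7917
  6       240.00       158.1403       948.8417       6,641.8922
  7     2,240.00     1,376.8433     9,637.9032      77,103.2257
  Σ                  2,513.7837    13,387.3254      96,504.1838
P = 2,513.7837.
Convexity = Σ t(t+1)·PV / [P·(1+y)²] = 96,504.1838 / (2,513.7837 × 1.149184) = 33.40632.

33.406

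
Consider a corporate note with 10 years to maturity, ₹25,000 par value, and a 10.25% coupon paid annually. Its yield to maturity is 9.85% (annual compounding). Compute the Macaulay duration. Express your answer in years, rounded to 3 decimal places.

Periodic yield y = 0.0985. Discount each cash flow and weight by its year:
  t   CF        PV=CF/(1+0.0985)^t    t·PV
  1     2,562.50     2,332.7264     2,332.7264
  2     2,562.50     2,123.5562     4,247.1123
  3     2,562.50     1,933.1417     5,799.4251
  4     2,562.50     1,759.8013     7,039.2051
  5     2,562.50     1,602.0039     8,010.0195
  6     2,562.50     1,458.3558     8,750.1351
  7     2,562.50     1,327.5884     9,293.1187
  8     2,562.50     1,208.5466     9,668.3724
  9     2,562.50     1,100.1789     9,901.6104
  10   27,562.50    10,772.5370   107,725.3700
  Σ                 25,618.4362   172,767.0950
Price P = Σ PV = 25,618.4362.
Macaulay duration = Σ(t·PV) / P = 172,767.0950 / 25,618.4362 = 6.74386 years.

6.744 years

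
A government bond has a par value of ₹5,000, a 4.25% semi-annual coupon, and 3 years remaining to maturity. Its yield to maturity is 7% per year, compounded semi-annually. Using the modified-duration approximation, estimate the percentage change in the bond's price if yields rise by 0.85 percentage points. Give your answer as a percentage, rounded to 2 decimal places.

Periodic yield y = 0.035. Modified duration first:
  t   CF        PV=CF/(1+0.035)^t    t·PV
  1       106.25       102.6570       102.6570
  2       106.25        99.1855       198.3710
  3       106.25        95.8314       287.4942
  4       106.25        92.5907       370.3629
  5       106.25        89.4596       447.2982
  6     5,106.25     4,153.9377    24,923.6260
  Σ                  4,633.6620    26,329.8094
P = 4,633.6620; D_Mac = 5.68229 half-year periods = 2.84114 yrs; D_mod = 2.84114/(1+0.035) = 2.74507 yrs.
ΔP/P ≈ -D_mod · Δy = -2.74507 × (+0.0085) = -0.023333 = -2.3333%.

-2.33%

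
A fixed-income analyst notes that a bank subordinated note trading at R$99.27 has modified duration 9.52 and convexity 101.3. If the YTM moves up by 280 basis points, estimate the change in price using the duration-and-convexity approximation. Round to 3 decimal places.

-R$22.519

Duration effect: -D_mod·Δy = -9.52 × (+0.028) = -0.266560
Convexity effect: ½·C·(Δy)² = 0.5 × 101.3 × (0.028)² = +0.0397096
ΔP/P ≈ -0.266560 + 0.0397096 = -0.2268504
ΔP ≈ 99.27 × (-0.2268504) = -22.519439208.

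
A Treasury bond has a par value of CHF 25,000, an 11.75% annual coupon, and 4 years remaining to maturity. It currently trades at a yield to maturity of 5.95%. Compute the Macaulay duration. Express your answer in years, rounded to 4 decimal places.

3.4665 years

Periodic yield y = 0.0595. Discount each cash flow and weight by its year:
  t   CF        PV=CF/(1+0.0595)^t    t·PV
  1     2,937.50     2,772.5342     2,772.5342
  2     2,937.50     2,616.8327     5,233.6653
  3     2,937.50     2,469.8751     7,409.6253
  4    27,937.50    22,170.9191    88,683.6762
  Σ                 30,030.1610   104,099.5011
Price P = Σ PV = 30,030.1610.
Macaulay duration = Σ(t·PV) / P = 104,099.5011 / 30,030.1610 = 3.46650 years.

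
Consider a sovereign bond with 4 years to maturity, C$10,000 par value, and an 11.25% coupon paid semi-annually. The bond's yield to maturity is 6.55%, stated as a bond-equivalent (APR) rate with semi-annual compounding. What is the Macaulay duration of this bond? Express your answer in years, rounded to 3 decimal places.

3.384 years

Periodic yield y = 0.03275. Discount each cash flow and weight by its period:
  t   CF        PV=CF/(1+0.03275)^t    t·PV
  1       562.50       544.6623       544.6623
  2       562.50       527.3903     1,054.7806
  3       562.50       510.6660     1,531.9979
  4       562.50       494.4720     1,977.8880
  5       562.50       478.7916     2,393.9579
  6       562.50       463.6084     2,781.6505
  7       562.50       448.9067     3,142.3470
  8    10,562.50     8,162.1598    65,297.2783
  Σ                 11,630.6571    78,724.5625
Price P = Σ PV = 11,630.6571.
Macaulay duration = Σ(t·PV) / P = 78,724.5625 / 11,630.6571 = 6.76871 half-year periods.
In years: 6.76871 / 2 = 3.38436 years.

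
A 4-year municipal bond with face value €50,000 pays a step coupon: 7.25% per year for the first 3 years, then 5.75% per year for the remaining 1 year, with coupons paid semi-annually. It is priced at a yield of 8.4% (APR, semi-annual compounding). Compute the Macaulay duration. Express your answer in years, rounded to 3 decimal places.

Periodic yield y = 0.042. Discount each cash flow and weight by its period:
  t   CF        PV=CF/(1+0.042)^t    t·PV
  1     1,812.50     1,739.4434     1,739.4434
  2     1,812.50     1,669.3315     3,338.6629
  3     1,812.50     1,602.0455     4,806.1366
  4     1,812.50     1,537.4717     6,149.8869
  5     1,812.50     1,475.5007     7,377.5035
  6     1,812.50     1,416.0275     8,496.1653
  7     1,437.50     1,077.7892     7,544.5243
  8    51,437.50    37,011.6205   296,092.9643
  Σ                 47,529.2301   335,545.2872
Price P = Σ PV = 47,529.2301.
Macaulay duration = Σ(t·PV) / P = 335,545.2872 / 47,529.2301 = 7.05977 half-year periods.
In years: 7.05977 / 2 = 3.52988 years.

3.530 years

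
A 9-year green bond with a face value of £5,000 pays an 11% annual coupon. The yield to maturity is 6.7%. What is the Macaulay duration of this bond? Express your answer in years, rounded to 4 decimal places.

6.4951 years

Periodic yield y = 0.067. Discount each cash flow and weight by its year:
  t   CF        PV=CF/(1+0.067)^t    t·PV
  1       550.00       515.4639       515.4639
  2       550.00       483.0965       966.1929
  3       550.00       452.7614     1,358.2843
  4       550.00       424.3312     1,697.3250
  5       550.00       397.6863     1,988.4313
  6       550.00       372.7144     2,236.2864
  7       550.00       349.3106     2,445.1741
  8       550.00       327.3764     2,619.0110
  9     5,550.00     3,096.0874    27,864.7864
  Σ                  6,418.8281    41,690.9553
Price P = Σ PV = 6,418.8281.
Macaulay duration = Σ(t·PV) / P = 41,690.9553 / 6,418.8281 = 6.49510 years.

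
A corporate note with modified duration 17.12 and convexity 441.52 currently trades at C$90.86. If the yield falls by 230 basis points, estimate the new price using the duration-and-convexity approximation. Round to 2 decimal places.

Duration effect: -D_mod·Δy = -17.12 × (-0.023) = +0.393760
Convexity effect: ½·C·(Δy)² = 0.5 × 441.52 × (-0.023)² = +0.11678204
ΔP/P ≈ +0.393760 + 0.11678204 = +0.51054204
New price ≈ 90.86 × (1 + 0.51054204) = 137.2478497544.

C$137.25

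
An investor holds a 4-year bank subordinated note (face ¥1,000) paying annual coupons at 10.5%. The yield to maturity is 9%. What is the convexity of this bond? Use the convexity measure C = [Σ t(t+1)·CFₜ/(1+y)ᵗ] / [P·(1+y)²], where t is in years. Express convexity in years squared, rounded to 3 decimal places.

With y = 0.09:
  t   CF        PV=CF/(1+0.09)^t    t·PV        t(t+1)·PV
  1       105.00        96.3303        96.3303         192.6606
  2       105.00        88.3764       176.7528         530.2584
  3       105.00        81.0793       243.2378         972.9512
  4     1,105.00       782.8099     3,131.2394      15,656.1972
  Σ                  1,048.5958     3,647.5603      17,352.0673
P = 1,048.5958.
Convexity = Σ t(t+1)·PV / [P·(1+y)²] = 17,352.0673 / (1,048.5958 × 1.188100) = 13.92804.

13.928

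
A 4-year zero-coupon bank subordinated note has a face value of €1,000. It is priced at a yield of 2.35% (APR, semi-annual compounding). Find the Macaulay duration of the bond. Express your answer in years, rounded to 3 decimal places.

A zero-coupon bond has a single cash flow at maturity, so its Macaulay duration equals its maturity: 4 years.
(Equivalently: 8 semi-annual periods ÷ 2 = 4 years.)

4.000 years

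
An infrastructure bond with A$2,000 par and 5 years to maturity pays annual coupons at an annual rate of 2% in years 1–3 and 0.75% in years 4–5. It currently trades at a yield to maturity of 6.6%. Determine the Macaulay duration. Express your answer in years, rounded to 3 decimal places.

Periodic yield y = 0.066. Discount each cash flow and weight by its year:
  t   CF        PV=CF/(1+0.066)^t    t·PV
  1        40.00        37.5235        37.5235
  2        40.00        35.2002        70.4005
  3        40.00        33.0209        99.0626
  4        15.00        11.6162        46.4646
  5     2,015.00     1,463.8246     7,319.1228
  Σ                  1,581.1853     7,572.5739
Price P = Σ PV = 1,581.1853.
Macaulay duration = Σ(t·PV) / P = 7,572.5739 / 1,581.1853 = 4.78918 years.

4.789 years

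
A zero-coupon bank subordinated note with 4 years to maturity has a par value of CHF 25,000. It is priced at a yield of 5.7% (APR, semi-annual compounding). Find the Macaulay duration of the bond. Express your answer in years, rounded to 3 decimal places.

4.000 years

A zero-coupon bond has a single cash flow at maturity, so its Macaulay duration equals its maturity: 4 years.
(Equivalently: 8 semi-annual periods ÷ 2 = 4 years.)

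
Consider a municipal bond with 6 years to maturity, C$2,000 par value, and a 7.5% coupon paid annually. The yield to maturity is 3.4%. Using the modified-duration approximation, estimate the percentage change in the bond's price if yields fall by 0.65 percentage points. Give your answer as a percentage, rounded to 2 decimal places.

+3.23%

Periodic yield y = 0.034. Modified duration first:
  t   CF        PV=CF/(1+0.034)^t    t·PV
  1       150.00       145.0677       145.0677
  2       150.00       140.2976       280.5952
  3       150.00       135.6843       407.0529
  4       150.00       131.2227       524.8910
  5       150.00       126.9079       634.5394
  6     2,150.00     1,759.2000    10,555.2003
  Σ                  2,438.3803    12,547.3464
P = 2,438.3803; D_Mac = 5.14577 yrs; D_mod = 5.14577/(1+0.034) = 4.97657 yrs.
ΔP/P ≈ -D_mod · Δy = -4.97657 × (-0.0065) = +0.032348 = +3.2348%.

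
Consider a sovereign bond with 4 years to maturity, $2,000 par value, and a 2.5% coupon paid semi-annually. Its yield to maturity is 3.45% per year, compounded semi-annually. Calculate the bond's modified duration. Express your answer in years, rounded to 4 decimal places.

Periodic yield y = 0.01725. First find Macaulay duration:
  t   CF        PV=CF/(1+0.01725)^t    t·PV
  1        25.00        24.5761        24.5761
  2        25.00        24.1593        48.3186
  3        25.00        23.7496        71.2489
  4        25.00        23.3469        93.3876
  5        25.00        22.9510       114.7550
  6        25.00        22.5618       135.3708
  7        25.00        22.1792       155.2545
  8     2,025.00     1,766.0518    14,128.4145
  Σ                  1,929.5757    14,771.3259
P = 1,929.5757; Macaulay duration = 14,771.3259 / 1,929.5757 = 7.65522 half-year periods = 3.82761 years.
Modified duration = D_Mac / (1 + y) = 3.82761 / 1.01725 = 3.76270 years.

3.7627 years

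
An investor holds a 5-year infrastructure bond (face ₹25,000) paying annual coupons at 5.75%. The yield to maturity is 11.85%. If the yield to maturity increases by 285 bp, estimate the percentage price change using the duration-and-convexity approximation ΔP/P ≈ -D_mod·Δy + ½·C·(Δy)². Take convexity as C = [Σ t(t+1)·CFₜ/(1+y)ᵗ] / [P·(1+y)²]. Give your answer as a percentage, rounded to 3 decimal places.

With y = 0.1185:
  t   CF        PV=CF/(1+0.1185)^t    t·PV        t(t+1)·PV
  1     1,437.50     1,285.2034     1,285.2034       2,570.4068
  2     1,437.50     1,149.0419     2,298.0839       6,894.2516
  3     1,437.50     1,027.3062     3,081.9185      12,327.6738
  4     1,437.50       918.4677     3,673.8709      18,369.3545
  5    26,437.50    15,102.2078    75,511.0392     453,066.2349
  Σ                 19,482.2270    85,850.1158     493,227.9216
P = 19,482.2270; D_Mac = 4.40659 yrs; D_mod = 3.93973 yrs; C = 20.23658.
Duration effect: -3.93973 × (+0.0285) = -0.112282
Convexity effect: 0.5 × 20.23658 × (0.0285)² = +0.0082186
ΔP/P ≈ -0.112282 + 0.0082186 = -0.104064 = -10.4064%.

-10.406%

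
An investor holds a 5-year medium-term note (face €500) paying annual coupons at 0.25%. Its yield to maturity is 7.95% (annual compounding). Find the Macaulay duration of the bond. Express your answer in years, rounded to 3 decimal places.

Periodic yield y = 0.0795. Discount each cash flow and weight by its year:
  t   CF        PV=CF/(1+0.0795)^t    t·PV
  1         1.25         1.1579         1.1579
  2         1.25         1.0727         2.1453
  3         1.25         0.9937         2.9810
  4         1.25         0.9205         3.6820
  5       501.25       341.9331     1,709.6655
  Σ                    346.0779     1,719.6318
Price P = Σ PV = 346.0779.
Macaulay duration = Σ(t·PV) / P = 1,719.6318 / 346.0779 = 4.96892 years.

4.969 years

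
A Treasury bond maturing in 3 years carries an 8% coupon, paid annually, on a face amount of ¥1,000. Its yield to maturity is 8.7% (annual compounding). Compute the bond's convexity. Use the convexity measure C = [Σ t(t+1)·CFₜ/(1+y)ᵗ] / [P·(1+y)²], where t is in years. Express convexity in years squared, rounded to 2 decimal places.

9.17

With y = 0.087:
  t   CF        PV=CF/(1+0.087)^t    t·PV        t(t+1)·PV
  1        80.00        73.5971        73.5971         147.1941
  2        80.00        67.7066       135.4132         406.2395
  3     1,080.00       840.8821     2,522.6464      10,090.5856
  Σ                    982.1858     2,731.6566      10,644.0192
P = 982.1858.
Convexity = Σ t(t+1)·PV / [P·(1+y)²] = 10,644.0192 / (982.1858 × 1.181569) = 9.17177.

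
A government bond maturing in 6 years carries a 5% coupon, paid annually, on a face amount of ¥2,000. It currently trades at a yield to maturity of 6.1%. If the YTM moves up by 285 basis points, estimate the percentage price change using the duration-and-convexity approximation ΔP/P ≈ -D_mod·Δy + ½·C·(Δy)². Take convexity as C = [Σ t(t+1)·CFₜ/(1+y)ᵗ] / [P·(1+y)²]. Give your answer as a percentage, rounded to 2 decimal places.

With y = 0.061:
  t   CF        PV=CF/(1+0.061)^t    t·PV        t(t+1)·PV
  1       100.00        94.2507        94.2507         188.5014
  2       100.00        88.8320       177.6639         532.9917
  3       100.00        83.7247       251.1742       1,004.6970
  4       100.00        78.9112       315.6447       1,578.2233
  5       100.00        74.3743       371.8717       2,231.2300
  6     2,100.00     1,472.0650     8,832.3901      61,826.7306
  Σ                  1,892.1579    10,042.9953      67,362.3741
P = 1,892.1579; D_Mac = 5.30769 yrs; D_mod = 5.00254 yrs; C = 31.62491.
Duration effect: -5.00254 × (+0.0285) = -0.142572
Convexity effect: 0.5 × 31.62491 × (0.0285)² = +0.0128437
ΔP/P ≈ -0.142572 + 0.0128437 = -0.129729 = -12.9729%.

-12.97%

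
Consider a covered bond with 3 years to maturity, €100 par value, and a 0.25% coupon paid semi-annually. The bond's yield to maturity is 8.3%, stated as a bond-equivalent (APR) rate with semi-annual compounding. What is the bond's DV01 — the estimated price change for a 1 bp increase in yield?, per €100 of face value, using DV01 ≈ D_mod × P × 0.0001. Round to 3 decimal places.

Periodic yield y = 0.0415.
  t   CF        PV=CF/(1+0.0415)^t    t·PV
  1        0.125         0.1200         0.1200
  2        0.125         0.1152         0.2305
  3        0.125         0.1106         0.3319
  4        0.125         0.1062         0.4249
  5        0.125         0.1020         0.5100
  6      100.125        78.4489       470.6934
  Σ                     79.0030       472.3108
P = 79.0030; D_Mac = 5.97839 half-year periods = 2.98919 yrs; D_mod = 2.87009 yrs.
DV01 ≈ 2.87009 × 79.0030 × 0.0001 = 0.022675.

€0.023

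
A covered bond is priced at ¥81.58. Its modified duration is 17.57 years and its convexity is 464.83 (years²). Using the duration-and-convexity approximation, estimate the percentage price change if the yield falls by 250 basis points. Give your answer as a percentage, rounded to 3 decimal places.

+58.451%

Duration effect: -D_mod·Δy = -17.57 × (-0.025) = +0.439250
Convexity effect: ½·C·(Δy)² = 0.5 × 464.83 × (-0.025)² = +0.145259375
ΔP/P ≈ +0.439250 + 0.145259375 = +0.584509375
= +58.4509375%.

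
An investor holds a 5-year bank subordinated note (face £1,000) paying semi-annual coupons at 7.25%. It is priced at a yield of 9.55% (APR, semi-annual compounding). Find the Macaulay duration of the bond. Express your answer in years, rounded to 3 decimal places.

Periodic yield y = 0.04775. Discount each cash flow and weight by its period:
  t   CF        PV=CF/(1+0.04775)^t    t·PV
  1        36.25        34.5979        34.5979
  2        36.25        33.0212        66.0424
  3        36.25        31.5163        94.5489
  4        36.25        30.0800       120.3199
  5        36.25        28.7091       143.5455
  6        36.25        27.4007       164.4043
  7        36.25        26.1520       183.0638
  8        36.25        24.9601       199.6810
  9        36.25        23.8226       214.4033
  10    1,036.25       649.9618     6,499.6182
  Σ                    910.2217     7,720.2251
Price P = Σ PV = 910.2217.
Macaulay duration = Σ(t·PV) / P = 7,720.2251 / 910.2217 = 8.48170 half-year periods.
In years: 8.48170 / 2 = 4.24085 years.

4.241 years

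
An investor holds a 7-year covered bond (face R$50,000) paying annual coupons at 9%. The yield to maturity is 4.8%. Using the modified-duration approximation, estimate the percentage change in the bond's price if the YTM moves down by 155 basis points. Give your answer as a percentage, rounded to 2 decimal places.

+8.37%

Periodic yield y = 0.048. Modified duration first:
  t   CF        PV=CF/(1+0.048)^t    t·PV
  1     4,500.00     4,293.8931     4,293.8931
  2     4,500.00     4,097.2263     8,194.4525
  3     4,500.00     3,909.5671    11,728.7012
  4     4,500.00     3,730.5029    14,922.0116
  5     4,500.00     3,559.6402    17,798.2009
  6     4,500.00     3,396.6032    20,379.6194
  7    54,500.00    39,252.5182   274,767.6275
  Σ                 62,239.9510   352,084.5062
P = 62,239.9510; D_Mac = 5.65689 yrs; D_mod = 5.65689/(1+0.048) = 5.39780 yrs.
ΔP/P ≈ -D_mod · Δy = -5.39780 × (-0.0155) = +0.083666 = +8.3666%.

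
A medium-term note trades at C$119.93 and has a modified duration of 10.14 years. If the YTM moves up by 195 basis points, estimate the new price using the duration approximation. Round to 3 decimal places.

C$96.216

Duration approximation: ΔP/P ≈ -D_mod · Δy = -10.14 × (+0.0195) = -0.197730.
New price ≈ 119.93 × (1 - 0.197730) = 96.2162411.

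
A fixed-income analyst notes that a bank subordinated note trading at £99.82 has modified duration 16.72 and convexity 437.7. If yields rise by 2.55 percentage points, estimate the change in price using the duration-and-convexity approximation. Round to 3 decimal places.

-£28.354

Duration effect: -D_mod·Δy = -16.72 × (+0.0255) = -0.426360
Convexity effect: ½·C·(Δy)² = 0.5 × 437.7 × (0.0255)² = +0.1423072125
ΔP/P ≈ -0.426360 + 0.1423072125 = -0.2840527875
ΔP ≈ 99.82 × (-0.2840527875) = -28.35414924825.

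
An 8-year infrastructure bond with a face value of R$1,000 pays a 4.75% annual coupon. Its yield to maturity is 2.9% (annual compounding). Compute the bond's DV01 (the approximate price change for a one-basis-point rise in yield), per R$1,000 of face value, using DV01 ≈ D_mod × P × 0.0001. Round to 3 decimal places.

R$0.760

Periodic yield y = 0.029.
  t   CF        PV=CF/(1+0.029)^t    t·PV
  1        47.50        46.1613        46.1613
  2        47.50        44.8604        89.7207
  3        47.50        43.5961       130.7883
  4        47.50        42.3674       169.4697
  5        47.50        41.1734       205.8670
  6        47.50        40.0130       240.0781
  7        47.50        38.8853       272.1974
  8     1,047.50       833.3569     6,666.8552
  Σ                  1,130.4139     7,821.1378
P = 1,130.4139; D_Mac = 6.91883 yrs; D_mod = 6.72384 yrs.
DV01 ≈ 6.72384 × 1,130.4139 × 0.0001 = 0.760072.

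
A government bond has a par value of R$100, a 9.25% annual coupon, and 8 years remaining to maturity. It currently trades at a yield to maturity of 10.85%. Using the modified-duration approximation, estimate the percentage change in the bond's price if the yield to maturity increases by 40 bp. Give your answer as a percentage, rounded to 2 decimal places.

-2.13%

Periodic yield y = 0.1085. Modified duration first:
  t   CF        PV=CF/(1+0.1085)^t    t·PV
  1         9.25         8.3446         8.3446
  2         9.25         7.5278        15.0557
  3         9.25         6.7910        20.3730
  4         9.25         6.1263        24.5052
  5         9.25         5.5267        27.6333
  6         9.25         4.9857        29.9143
  7         9.25         4.4977        31.4840
  8       109.25        47.9221       383.3768
  Σ                     91.7220       540.6870
P = 91.7220; D_Mac = 5.89485 yrs; D_mod = 5.89485/(1+0.1085) = 5.31786 yrs.
ΔP/P ≈ -D_mod · Δy = -5.31786 × (+0.004) = -0.021271 = -2.1271%.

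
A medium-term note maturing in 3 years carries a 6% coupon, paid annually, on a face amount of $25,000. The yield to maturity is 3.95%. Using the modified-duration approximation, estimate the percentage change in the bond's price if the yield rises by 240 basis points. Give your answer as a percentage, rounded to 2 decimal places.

Periodic yield y = 0.0395. Modified duration first:
  t   CF        PV=CF/(1+0.0395)^t    t·PV
  1     1,500.00     1,443.0014     1,443.0014
  2     1,500.00     1,388.1688     2,776.3376
  3    26,500.00    23,592.4147    70,777.2440
  Σ                 26,423.5849    74,996.5830
P = 26,423.5849; D_Mac = 2.83824 yrs; D_mod = 2.83824/(1+0.0395) = 2.73039 yrs.
ΔP/P ≈ -D_mod · Δy = -2.73039 × (+0.024) = -0.065529 = -6.5529%.

-6.55%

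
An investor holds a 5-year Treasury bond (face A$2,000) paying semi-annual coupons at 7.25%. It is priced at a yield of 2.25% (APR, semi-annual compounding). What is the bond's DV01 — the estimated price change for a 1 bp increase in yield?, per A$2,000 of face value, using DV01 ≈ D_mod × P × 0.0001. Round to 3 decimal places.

Periodic yield y = 0.01125.
  t   CF        PV=CF/(1+0.01125)^t    t·PV
  1        72.50        71.6934        71.6934
  2        72.50        70.8959       141.7917
  3        72.50        70.1072       210.3215
  4        72.50        69.3272       277.3089
  5        72.50        68.5560       342.7799
  6        72.50        67.7933       406.7598
  7        72.50        67.0391       469.2738
  8        72.50        66.2933       530.3465
  9        72.50        65.5558       590.0023
  10    2,072.50     1,853.1441    18,531.4411
  Σ                  2,470.4053    21,571.7190
P = 2,470.4053; D_Mac = 8.73206 half-year periods = 4.36603 yrs; D_mod = 4.31746 yrs.
DV01 ≈ 4.31746 × 2,470.4053 × 0.0001 = 1.066587.

A$1.067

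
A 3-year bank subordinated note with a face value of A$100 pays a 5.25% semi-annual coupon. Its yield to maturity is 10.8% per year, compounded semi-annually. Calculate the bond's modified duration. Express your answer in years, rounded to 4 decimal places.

Periodic yield y = 0.054. First find Macaulay duration:
  t   CF        PV=CF/(1+0.054)^t    t·PV
  1        2.625         2.4905         2.4905
  2        2.625         2.3629         4.7258
  3        2.625         2.2419         6.7256
  4        2.625         2.1270         8.5080
  5        2.625         2.0180        10.0901
  6      102.625        74.8531       449.1183
  Σ                     86.0934       481.6583
P = 86.0934; Macaulay duration = 481.6583 / 86.0934 = 5.59461 half-year periods = 2.79730 years.
Modified duration = D_Mac / (1 + y) = 2.79730 / 1.054 = 2.65399 years.

2.6540 years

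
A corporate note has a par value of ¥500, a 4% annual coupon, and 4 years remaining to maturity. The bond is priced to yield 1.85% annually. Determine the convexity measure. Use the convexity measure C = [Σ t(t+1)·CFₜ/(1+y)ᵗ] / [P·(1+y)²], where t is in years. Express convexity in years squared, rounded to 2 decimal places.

17.90

With y = 0.0185:
  t   CF        PV=CF/(1+0.0185)^t    t·PV        t(t+1)·PV
  1        20.00        19.6367        19.6367          39.2734
  2        20.00        19.2800        38.5601         115.6802
  3        20.00        18.9298        56.7895         227.1581
  4       520.00       483.2359     1,932.9437       9,664.7184
  Σ                    541.0825     2,047.9300      10,046.8302
P = 541.0825.
Convexity = Σ t(t+1)·PV / [P·(1+y)²] = 10,046.8302 / (541.0825 × 1.037342) = 17.89961.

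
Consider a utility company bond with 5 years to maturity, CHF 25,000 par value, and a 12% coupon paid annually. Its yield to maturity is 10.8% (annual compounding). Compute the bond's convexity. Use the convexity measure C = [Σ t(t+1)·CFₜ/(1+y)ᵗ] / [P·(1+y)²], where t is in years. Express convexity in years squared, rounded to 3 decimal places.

With y = 0.108:
  t   CF        PV=CF/(1+0.108)^t    t·PV        t(t+1)·PV
  1     3,000.00     2,707.5812     2,707.5812       5,415.1625
  2     3,000.00     2,443.6654     4,887.3307      14,661.9922
  3     3,000.00     2,205.4742     6,616.4225      26,465.6899
  4     3,000.00     1,990.5001     7,962.0006      39,810.0029
  5    28,000.00    16,767.1492    83,835.7461     503,014.4766
  Σ                 26,114.3701   106,009.0811     589,367.3240
P = 26,114.3701.
Convexity = Σ t(t+1)·PV / [P·(1+y)²] = 589,367.3240 / (26,114.3701 × 1.227664) = 18.38345.

18.383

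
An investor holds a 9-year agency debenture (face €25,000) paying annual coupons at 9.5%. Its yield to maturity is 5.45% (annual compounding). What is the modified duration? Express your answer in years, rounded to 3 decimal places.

6.404 years

Periodic yield y = 0.0545. First find Macaulay duration:
  t   CF        PV=CF/(1+0.0545)^t    t·PV
  1     2,375.00     2,252.2523     2,252.2523
  2     2,375.00     2,135.8485     4,271.6970
  3     2,375.00     2,025.4609     6,076.3827
  4     2,375.00     1,920.7785     7,683.1139
  5     2,375.00     1,821.5064     9,107.5318
  6     2,375.00     1,727.3650    10,364.1899
  7     2,375.00     1,638.0891    11,466.6238
  8     2,375.00     1,553.4273    12,427.4186
  9    27,375.00    16,979.8899   152,819.0095
  Σ                 32,054.6179   216,468.2195
P = 32,054.6179; Macaulay duration = 216,468.2195 / 32,054.6179 = 6.75311 years.
Modified duration = D_Mac / (1 + y) = 6.75311 / 1.0545 = 6.40408 years.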